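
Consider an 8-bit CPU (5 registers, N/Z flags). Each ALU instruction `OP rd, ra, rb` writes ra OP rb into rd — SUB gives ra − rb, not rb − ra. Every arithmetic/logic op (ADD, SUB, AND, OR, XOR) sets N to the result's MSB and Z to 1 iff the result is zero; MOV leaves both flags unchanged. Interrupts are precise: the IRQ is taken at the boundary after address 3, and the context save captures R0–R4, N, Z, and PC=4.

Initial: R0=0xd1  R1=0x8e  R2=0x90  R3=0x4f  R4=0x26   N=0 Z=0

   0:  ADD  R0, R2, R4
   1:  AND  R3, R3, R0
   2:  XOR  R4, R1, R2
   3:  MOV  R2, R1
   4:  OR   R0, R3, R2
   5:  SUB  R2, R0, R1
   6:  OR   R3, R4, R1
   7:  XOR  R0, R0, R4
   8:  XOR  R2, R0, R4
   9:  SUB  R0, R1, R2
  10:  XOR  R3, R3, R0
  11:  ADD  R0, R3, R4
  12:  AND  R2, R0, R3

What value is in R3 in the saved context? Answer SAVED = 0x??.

after  0: R0=0xb6 R1=0x8e R2=0x90 R3=0x4f R4=0x26  N=1 Z=0
after  1: R0=0xb6 R1=0x8e R2=0x90 R3=0x06 R4=0x26  N=0 Z=0
after  2: R0=0xb6 R1=0x8e R2=0x90 R3=0x06 R4=0x1e  N=0 Z=0
after  3: R0=0xb6 R1=0x8e R2=0x8e R3=0x06 R4=0x1e  N=0 Z=0
-- IRQ taken; context saved, return-PC = 4 --

SAVED = 0x06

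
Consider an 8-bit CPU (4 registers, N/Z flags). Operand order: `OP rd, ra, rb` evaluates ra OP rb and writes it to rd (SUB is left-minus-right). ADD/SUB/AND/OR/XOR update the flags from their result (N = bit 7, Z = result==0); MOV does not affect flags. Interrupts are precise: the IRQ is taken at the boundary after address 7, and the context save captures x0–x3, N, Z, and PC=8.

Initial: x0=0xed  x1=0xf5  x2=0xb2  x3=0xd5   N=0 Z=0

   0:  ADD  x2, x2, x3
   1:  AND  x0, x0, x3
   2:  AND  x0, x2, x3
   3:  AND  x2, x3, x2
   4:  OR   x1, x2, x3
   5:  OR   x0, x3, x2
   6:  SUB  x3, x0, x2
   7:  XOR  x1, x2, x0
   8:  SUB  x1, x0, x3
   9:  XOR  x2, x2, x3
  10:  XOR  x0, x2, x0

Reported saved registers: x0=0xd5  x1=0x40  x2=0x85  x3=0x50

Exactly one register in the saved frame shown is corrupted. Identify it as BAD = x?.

after  0: x0=0xed x1=0xf5 x2=0x87 x3=0xd5  N=1 Z=0
after  1: x0=0xc5 x1=0xf5 x2=0x87 x3=0xd5  N=1 Z=0
after  2: x0=0x85 x1=0xf5 x2=0x87 x3=0xd5  N=1 Z=0
after  3: x0=0x85 x1=0xf5 x2=0x85 x3=0xd5  N=1 Z=0
after  4: x0=0x85 x1=0xd5 x2=0x85 x3=0xd5  N=1 Z=0
after  5: x0=0xd5 x1=0xd5 x2=0x85 x3=0xd5  N=1 Z=0
after  6: x0=0xd5 x1=0xd5 x2=0x85 x3=0x50  N=0 Z=0
after  7: x0=0xd5 x1=0x50 x2=0x85 x3=0x50  N=0 Z=0
-- IRQ taken; context saved, return-PC = 8 --
mismatch: x1: reported 0x40 vs actual 0x50

BAD = x1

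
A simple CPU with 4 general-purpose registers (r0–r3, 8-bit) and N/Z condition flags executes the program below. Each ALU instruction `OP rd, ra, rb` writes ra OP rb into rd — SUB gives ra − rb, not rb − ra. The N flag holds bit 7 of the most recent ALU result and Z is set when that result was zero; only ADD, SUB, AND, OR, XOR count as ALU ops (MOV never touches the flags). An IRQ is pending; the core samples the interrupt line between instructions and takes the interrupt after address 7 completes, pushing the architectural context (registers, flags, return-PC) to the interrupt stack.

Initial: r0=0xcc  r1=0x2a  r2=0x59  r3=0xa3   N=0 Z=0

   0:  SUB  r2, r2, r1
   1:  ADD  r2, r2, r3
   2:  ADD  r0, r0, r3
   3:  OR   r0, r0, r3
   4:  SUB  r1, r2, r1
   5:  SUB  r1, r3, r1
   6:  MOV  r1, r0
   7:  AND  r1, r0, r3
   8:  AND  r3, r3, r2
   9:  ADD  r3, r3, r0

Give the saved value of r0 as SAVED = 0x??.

SAVED = 0xef

after  0: r0=0xcc r1=0x2a r2=0x2f r3=0xa3  N=0 Z=0
after  1: r0=0xcc r1=0x2a r2=0xd2 r3=0xa3  N=1 Z=0
after  2: r0=0x6f r1=0x2a r2=0xd2 r3=0xa3  N=0 Z=0
after  3: r0=0xef r1=0x2a r2=0xd2 r3=0xa3  N=1 Z=0
after  4: r0=0xef r1=0xa8 r2=0xd2 r3=0xa3  N=1 Z=0
after  5: r0=0xef r1=0xfb r2=0xd2 r3=0xa3  N=1 Z=0
after  6: r0=0xef r1=0xef r2=0xd2 r3=0xa3  N=1 Z=0
after  7: r0=0xef r1=0xa3 r2=0xd2 r3=0xa3  N=1 Z=0
-- IRQ taken; context saved, return-PC = 8 --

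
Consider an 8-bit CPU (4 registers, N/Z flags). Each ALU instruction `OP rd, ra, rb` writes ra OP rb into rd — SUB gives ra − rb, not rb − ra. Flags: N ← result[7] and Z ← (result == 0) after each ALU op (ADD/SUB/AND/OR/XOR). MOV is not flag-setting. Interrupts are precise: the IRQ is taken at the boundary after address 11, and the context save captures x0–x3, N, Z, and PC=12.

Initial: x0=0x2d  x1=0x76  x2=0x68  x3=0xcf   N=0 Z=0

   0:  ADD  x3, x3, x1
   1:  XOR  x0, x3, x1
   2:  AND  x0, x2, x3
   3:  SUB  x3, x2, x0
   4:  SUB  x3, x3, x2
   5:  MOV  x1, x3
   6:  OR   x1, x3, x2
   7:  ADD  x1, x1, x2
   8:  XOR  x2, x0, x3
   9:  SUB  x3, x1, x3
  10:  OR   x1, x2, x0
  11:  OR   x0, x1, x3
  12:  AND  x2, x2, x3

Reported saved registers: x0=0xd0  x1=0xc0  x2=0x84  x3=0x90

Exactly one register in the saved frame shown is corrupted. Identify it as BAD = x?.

BAD = x2

after  0: x0=0x2d x1=0x76 x2=0x68 x3=0x45  N=0 Z=0
after  1: x0=0x33 x1=0x76 x2=0x68 x3=0x45  N=0 Z=0
after  2: x0=0x40 x1=0x76 x2=0x68 x3=0x45  N=0 Z=0
after  3: x0=0x40 x1=0x76 x2=0x68 x3=0x28  N=0 Z=0
after  4: x0=0x40 x1=0x76 x2=0x68 x3=0xc0  N=1 Z=0
after  5: x0=0x40 x1=0xc0 x2=0x68 x3=0xc0  N=1 Z=0
after  6: x0=0x40 x1=0xe8 x2=0x68 x3=0xc0  N=1 Z=0
after  7: x0=0x40 x1=0x50 x2=0x68 x3=0xc0  N=0 Z=0
after  8: x0=0x40 x1=0x50 x2=0x80 x3=0xc0  N=1 Z=0
after  9: x0=0x40 x1=0x50 x2=0x80 x3=0x90  N=1 Z=0
after 10: x0=0x40 x1=0xc0 x2=0x80 x3=0x90  N=1 Z=0
after 11: x0=0xd0 x1=0xc0 x2=0x80 x3=0x90  N=1 Z=0
-- IRQ taken; context saved, return-PC = 12 --
mismatch: x2: reported 0x84 vs actual 0x80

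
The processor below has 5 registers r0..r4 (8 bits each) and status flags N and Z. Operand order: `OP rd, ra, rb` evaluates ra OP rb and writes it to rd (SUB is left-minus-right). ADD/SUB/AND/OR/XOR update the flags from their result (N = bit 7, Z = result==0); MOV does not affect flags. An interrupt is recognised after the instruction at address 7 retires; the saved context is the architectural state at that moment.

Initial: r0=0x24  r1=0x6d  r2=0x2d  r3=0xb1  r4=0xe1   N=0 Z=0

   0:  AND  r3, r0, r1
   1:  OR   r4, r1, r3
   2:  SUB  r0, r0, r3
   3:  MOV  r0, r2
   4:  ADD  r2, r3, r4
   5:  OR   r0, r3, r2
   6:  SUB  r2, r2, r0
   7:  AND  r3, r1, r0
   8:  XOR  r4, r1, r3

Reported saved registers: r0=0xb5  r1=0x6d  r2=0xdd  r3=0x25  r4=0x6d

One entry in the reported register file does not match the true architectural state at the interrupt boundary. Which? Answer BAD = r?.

after  0: r0=0x24 r1=0x6d r2=0x2d r3=0x24 r4=0xe1  N=0 Z=0
after  1: r0=0x24 r1=0x6d r2=0x2d r3=0x24 r4=0x6d  N=0 Z=0
after  2: r0=0x00 r1=0x6d r2=0x2d r3=0x24 r4=0x6d  N=0 Z=1
after  3: r0=0x2d r1=0x6d r2=0x2d r3=0x24 r4=0x6d  N=0 Z=1
after  4: r0=0x2d r1=0x6d r2=0x91 r3=0x24 r4=0x6d  N=1 Z=0
after  5: r0=0xb5 r1=0x6d r2=0x91 r3=0x24 r4=0x6d  N=1 Z=0
after  6: r0=0xb5 r1=0x6d r2=0xdc r3=0x24 r4=0x6d  N=1 Z=0
after  7: r0=0xb5 r1=0x6d r2=0xdc r3=0x25 r4=0x6d  N=0 Z=0
-- IRQ taken; context saved, return-PC = 8 --
mismatch: r2: reported 0xdd vs actual 0xdc

BAD = r2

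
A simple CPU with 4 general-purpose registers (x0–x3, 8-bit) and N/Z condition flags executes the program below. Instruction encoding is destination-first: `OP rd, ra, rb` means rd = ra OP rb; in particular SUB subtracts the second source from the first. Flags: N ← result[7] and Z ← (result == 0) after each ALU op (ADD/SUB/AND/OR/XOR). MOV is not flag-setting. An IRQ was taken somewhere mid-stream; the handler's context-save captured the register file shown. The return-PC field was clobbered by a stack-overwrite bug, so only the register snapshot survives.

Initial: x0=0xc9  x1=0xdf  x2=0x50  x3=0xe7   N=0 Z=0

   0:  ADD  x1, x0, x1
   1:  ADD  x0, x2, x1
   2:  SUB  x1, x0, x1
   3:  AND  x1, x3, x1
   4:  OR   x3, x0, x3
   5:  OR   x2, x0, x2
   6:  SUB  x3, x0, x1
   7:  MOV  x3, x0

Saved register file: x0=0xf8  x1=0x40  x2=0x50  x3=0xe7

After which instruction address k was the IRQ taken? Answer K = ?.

K = 3

after  0: x0=0xc9 x1=0xa8 x2=0x50 x3=0xe7  N=1 Z=0
after  1: x0=0xf8 x1=0xa8 x2=0x50 x3=0xe7  N=1 Z=0
after  2: x0=0xf8 x1=0x50 x2=0x50 x3=0xe7  N=0 Z=0
after  3: x0=0xf8 x1=0x40 x2=0x50 x3=0xe7  N=0 Z=0
-- IRQ taken; context saved, return-PC = 4 --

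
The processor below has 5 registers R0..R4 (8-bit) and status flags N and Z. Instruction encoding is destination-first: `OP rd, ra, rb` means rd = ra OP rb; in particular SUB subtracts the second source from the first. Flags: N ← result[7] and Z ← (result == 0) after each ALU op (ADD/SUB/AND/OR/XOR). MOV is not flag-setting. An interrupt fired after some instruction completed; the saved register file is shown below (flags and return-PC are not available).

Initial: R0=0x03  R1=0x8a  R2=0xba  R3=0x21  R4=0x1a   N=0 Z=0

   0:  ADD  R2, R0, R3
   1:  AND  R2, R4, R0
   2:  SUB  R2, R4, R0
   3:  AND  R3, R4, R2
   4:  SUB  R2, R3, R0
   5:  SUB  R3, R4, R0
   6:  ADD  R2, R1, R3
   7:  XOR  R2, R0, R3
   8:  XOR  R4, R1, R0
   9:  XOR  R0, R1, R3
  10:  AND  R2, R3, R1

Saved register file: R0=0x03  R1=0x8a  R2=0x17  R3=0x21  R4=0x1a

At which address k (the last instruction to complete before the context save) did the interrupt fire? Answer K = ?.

K = 2

after  0: R0=0x03 R1=0x8a R2=0x24 R3=0x21 R4=0x1a  N=0 Z=0
after  1: R0=0x03 R1=0x8a R2=0x02 R3=0x21 R4=0x1a  N=0 Z=0
after  2: R0=0x03 R1=0x8a R2=0x17 R3=0x21 R4=0x1a  N=0 Z=0
-- IRQ taken; context saved, return-PC = 3 --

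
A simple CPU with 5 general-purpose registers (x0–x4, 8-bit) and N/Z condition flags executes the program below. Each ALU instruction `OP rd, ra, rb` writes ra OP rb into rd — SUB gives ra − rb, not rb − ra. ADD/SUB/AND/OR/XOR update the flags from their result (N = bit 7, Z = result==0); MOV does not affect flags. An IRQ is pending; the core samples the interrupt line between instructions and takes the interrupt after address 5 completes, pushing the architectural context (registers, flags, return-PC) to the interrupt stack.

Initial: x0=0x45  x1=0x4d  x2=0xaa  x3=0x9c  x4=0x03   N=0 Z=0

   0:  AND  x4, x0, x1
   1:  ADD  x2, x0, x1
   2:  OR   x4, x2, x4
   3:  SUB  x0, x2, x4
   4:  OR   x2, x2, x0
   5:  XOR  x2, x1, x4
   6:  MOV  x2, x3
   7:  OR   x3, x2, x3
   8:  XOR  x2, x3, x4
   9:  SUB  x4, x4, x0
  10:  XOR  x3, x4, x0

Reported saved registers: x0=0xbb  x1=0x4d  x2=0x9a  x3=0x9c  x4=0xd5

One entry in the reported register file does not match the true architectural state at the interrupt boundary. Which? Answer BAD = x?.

BAD = x4

after  0: x0=0x45 x1=0x4d x2=0xaa x3=0x9c x4=0x45  N=0 Z=0
after  1: x0=0x45 x1=0x4d x2=0x92 x3=0x9c x4=0x45  N=1 Z=0
after  2: x0=0x45 x1=0x4d x2=0x92 x3=0x9c x4=0xd7  N=1 Z=0
after  3: x0=0xbb x1=0x4d x2=0x92 x3=0x9c x4=0xd7  N=1 Z=0
after  4: x0=0xbb x1=0x4d x2=0xbb x3=0x9c x4=0xd7  N=1 Z=0
after  5: x0=0xbb x1=0x4d x2=0x9a x3=0x9c x4=0xd7  N=1 Z=0
-- IRQ taken; context saved, return-PC = 6 --
mismatch: x4: reported 0xd5 vs actual 0xd7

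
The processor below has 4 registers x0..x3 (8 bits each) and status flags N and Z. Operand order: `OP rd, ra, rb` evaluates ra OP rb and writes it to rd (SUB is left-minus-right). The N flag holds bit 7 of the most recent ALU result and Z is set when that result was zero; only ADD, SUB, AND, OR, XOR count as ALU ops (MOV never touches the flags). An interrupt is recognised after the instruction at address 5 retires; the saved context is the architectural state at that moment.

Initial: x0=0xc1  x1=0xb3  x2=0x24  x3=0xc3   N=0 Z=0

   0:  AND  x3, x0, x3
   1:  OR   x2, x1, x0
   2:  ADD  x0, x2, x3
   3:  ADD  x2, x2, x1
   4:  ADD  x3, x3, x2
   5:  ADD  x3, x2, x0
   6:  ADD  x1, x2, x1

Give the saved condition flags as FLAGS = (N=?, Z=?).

after  0: x0=0xc1 x1=0xb3 x2=0x24 x3=0xc1  N=1 Z=0
after  1: x0=0xc1 x1=0xb3 x2=0xf3 x3=0xc1  N=1 Z=0
after  2: x0=0xb4 x1=0xb3 x2=0xf3 x3=0xc1  N=1 Z=0
after  3: x0=0xb4 x1=0xb3 x2=0xa6 x3=0xc1  N=1 Z=0
after  4: x0=0xb4 x1=0xb3 x2=0xa6 x3=0x67  N=0 Z=0
after  5: x0=0xb4 x1=0xb3 x2=0xa6 x3=0x5a  N=0 Z=0
-- IRQ taken; context saved, return-PC = 6 --

FLAGS = (N=0, Z=0)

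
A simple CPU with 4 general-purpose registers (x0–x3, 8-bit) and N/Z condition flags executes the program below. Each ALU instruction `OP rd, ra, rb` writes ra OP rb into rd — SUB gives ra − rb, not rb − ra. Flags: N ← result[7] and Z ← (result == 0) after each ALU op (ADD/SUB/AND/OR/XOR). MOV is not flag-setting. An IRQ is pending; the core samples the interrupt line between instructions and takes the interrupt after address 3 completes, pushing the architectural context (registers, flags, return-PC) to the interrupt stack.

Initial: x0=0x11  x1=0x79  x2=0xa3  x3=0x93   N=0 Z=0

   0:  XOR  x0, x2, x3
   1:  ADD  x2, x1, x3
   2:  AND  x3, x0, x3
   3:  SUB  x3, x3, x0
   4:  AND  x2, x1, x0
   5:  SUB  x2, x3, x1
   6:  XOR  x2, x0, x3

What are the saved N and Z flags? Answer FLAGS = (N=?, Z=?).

after  0: x0=0x30 x1=0x79 x2=0xa3 x3=0x93  N=0 Z=0
after  1: x0=0x30 x1=0x79 x2=0x0c x3=0x93  N=0 Z=0
after  2: x0=0x30 x1=0x79 x2=0x0c x3=0x10  N=0 Z=0
after  3: x0=0x30 x1=0x79 x2=0x0c x3=0xe0  N=1 Z=0
-- IRQ taken; context saved, return-PC = 4 --

FLAGS = (N=1, Z=0)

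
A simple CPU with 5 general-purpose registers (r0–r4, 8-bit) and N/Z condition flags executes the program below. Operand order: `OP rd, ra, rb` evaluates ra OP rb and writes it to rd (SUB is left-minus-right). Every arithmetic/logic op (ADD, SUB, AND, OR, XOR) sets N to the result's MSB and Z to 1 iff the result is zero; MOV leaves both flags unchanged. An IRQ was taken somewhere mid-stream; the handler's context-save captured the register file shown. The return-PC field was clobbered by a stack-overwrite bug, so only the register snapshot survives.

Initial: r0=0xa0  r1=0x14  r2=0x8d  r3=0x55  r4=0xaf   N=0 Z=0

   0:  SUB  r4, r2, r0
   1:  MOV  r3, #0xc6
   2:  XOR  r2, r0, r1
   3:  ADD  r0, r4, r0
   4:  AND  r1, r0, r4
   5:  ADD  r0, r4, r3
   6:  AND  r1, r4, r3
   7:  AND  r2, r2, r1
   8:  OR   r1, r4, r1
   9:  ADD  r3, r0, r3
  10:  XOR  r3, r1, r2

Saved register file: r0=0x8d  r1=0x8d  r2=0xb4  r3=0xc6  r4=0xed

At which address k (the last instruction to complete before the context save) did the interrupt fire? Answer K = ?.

K = 4

after  0: r0=0xa0 r1=0x14 r2=0x8d r3=0x55 r4=0xed  N=1 Z=0
after  1: r0=0xa0 r1=0x14 r2=0x8d r3=0xc6 r4=0xed  N=1 Z=0
after  2: r0=0xa0 r1=0x14 r2=0xb4 r3=0xc6 r4=0xed  N=1 Z=0
after  3: r0=0x8d r1=0x14 r2=0xb4 r3=0xc6 r4=0xed  N=1 Z=0
after  4: r0=0x8d r1=0x8d r2=0xb4 r3=0xc6 r4=0xed  N=1 Z=0
-- IRQ taken; context saved, return-PC = 5 --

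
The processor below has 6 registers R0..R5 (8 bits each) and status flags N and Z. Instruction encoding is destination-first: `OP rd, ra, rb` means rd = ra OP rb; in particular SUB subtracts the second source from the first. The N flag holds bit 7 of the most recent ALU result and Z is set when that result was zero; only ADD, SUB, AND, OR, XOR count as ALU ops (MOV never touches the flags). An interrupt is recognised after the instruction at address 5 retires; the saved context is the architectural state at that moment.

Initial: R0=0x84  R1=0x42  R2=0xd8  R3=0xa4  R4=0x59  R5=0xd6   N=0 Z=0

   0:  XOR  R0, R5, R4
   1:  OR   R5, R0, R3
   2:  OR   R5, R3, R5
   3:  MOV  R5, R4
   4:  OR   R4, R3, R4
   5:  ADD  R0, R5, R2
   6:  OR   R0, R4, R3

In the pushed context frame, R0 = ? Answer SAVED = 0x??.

after  0: R0=0x8f R1=0x42 R2=0xd8 R3=0xa4 R4=0x59 R5=0xd6  N=1 Z=0
after  1: R0=0x8f R1=0x42 R2=0xd8 R3=0xa4 R4=0x59 R5=0xaf  N=1 Z=0
after  2: R0=0x8f R1=0x42 R2=0xd8 R3=0xa4 R4=0x59 R5=0xaf  N=1 Z=0
after  3: R0=0x8f R1=0x42 R2=0xd8 R3=0xa4 R4=0x59 R5=0x59  N=1 Z=0
after  4: R0=0x8f R1=0x42 R2=0xd8 R3=0xa4 R4=0xfd R5=0x59  N=1 Z=0
after  5: R0=0x31 R1=0x42 R2=0xd8 R3=0xa4 R4=0xfd R5=0x59  N=0 Z=0
-- IRQ taken; context saved, return-PC = 6 --

SAVED = 0x31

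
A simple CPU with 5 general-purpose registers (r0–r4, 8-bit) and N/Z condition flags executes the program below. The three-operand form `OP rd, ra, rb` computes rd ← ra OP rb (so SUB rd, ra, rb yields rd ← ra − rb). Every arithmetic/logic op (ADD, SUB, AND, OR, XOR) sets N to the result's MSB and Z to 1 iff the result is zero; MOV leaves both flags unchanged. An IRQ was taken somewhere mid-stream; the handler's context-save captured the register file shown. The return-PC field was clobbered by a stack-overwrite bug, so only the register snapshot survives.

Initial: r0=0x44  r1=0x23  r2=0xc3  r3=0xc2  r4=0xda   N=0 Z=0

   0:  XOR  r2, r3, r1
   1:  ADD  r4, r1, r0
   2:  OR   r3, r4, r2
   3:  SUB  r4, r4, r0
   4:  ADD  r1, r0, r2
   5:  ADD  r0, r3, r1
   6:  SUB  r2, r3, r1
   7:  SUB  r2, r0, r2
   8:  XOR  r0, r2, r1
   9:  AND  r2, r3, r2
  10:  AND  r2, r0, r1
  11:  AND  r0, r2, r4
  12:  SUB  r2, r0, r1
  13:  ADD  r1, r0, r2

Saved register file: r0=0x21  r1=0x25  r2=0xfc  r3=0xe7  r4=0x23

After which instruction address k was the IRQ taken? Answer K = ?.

after  0: r0=0x44 r1=0x23 r2=0xe1 r3=0xc2 r4=0xda  N=1 Z=0
after  1: r0=0x44 r1=0x23 r2=0xe1 r3=0xc2 r4=0x67  N=0 Z=0
after  2: r0=0x44 r1=0x23 r2=0xe1 r3=0xe7 r4=0x67  N=1 Z=0
after  3: r0=0x44 r1=0x23 r2=0xe1 r3=0xe7 r4=0x23  N=0 Z=0
after  4: r0=0x44 r1=0x25 r2=0xe1 r3=0xe7 r4=0x23  N=0 Z=0
after  5: r0=0x0c r1=0x25 r2=0xe1 r3=0xe7 r4=0x23  N=0 Z=0
after  6: r0=0x0c r1=0x25 r2=0xc2 r3=0xe7 r4=0x23  N=1 Z=0
after  7: r0=0x0c r1=0x25 r2=0x4a r3=0xe7 r4=0x23  N=0 Z=0
after  8: r0=0x6f r1=0x25 r2=0x4a r3=0xe7 r4=0x23  N=0 Z=0
after  9: r0=0x6f r1=0x25 r2=0x42 r3=0xe7 r4=0x23  N=0 Z=0
after 10: r0=0x6f r1=0x25 r2=0x25 r3=0xe7 r4=0x23  N=0 Z=0
after 11: r0=0x21 r1=0x25 r2=0x25 r3=0xe7 r4=0x23  N=0 Z=0
after 12: r0=0x21 r1=0x25 r2=0xfc r3=0xe7 r4=0x23  N=1 Z=0
-- IRQ taken; context saved, return-PC = 13 --

K = 12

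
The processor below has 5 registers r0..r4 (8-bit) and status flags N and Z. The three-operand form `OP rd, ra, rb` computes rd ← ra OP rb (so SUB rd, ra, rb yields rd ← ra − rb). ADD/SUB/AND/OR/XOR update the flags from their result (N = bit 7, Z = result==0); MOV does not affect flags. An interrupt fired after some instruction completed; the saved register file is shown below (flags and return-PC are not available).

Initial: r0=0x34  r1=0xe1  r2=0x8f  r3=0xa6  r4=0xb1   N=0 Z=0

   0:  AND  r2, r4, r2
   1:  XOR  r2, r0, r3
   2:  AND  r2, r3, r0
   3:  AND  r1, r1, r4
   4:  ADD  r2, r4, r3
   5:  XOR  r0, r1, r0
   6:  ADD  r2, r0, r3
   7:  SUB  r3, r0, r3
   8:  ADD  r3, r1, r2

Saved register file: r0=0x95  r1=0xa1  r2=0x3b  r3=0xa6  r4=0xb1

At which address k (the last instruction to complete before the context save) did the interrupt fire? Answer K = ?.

K = 6

after  0: r0=0x34 r1=0xe1 r2=0x81 r3=0xa6 r4=0xb1  N=1 Z=0
after  1: r0=0x34 r1=0xe1 r2=0x92 r3=0xa6 r4=0xb1  N=1 Z=0
after  2: r0=0x34 r1=0xe1 r2=0x24 r3=0xa6 r4=0xb1  N=0 Z=0
after  3: r0=0x34 r1=0xa1 r2=0x24 r3=0xa6 r4=0xb1  N=1 Z=0
after  4: r0=0x34 r1=0xa1 r2=0x57 r3=0xa6 r4=0xb1  N=0 Z=0
after  5: r0=0x95 r1=0xa1 r2=0x57 r3=0xa6 r4=0xb1  N=1 Z=0
after  6: r0=0x95 r1=0xa1 r2=0x3b r3=0xa6 r4=0xb1  N=0 Z=0
-- IRQ taken; context saved, return-PC = 7 --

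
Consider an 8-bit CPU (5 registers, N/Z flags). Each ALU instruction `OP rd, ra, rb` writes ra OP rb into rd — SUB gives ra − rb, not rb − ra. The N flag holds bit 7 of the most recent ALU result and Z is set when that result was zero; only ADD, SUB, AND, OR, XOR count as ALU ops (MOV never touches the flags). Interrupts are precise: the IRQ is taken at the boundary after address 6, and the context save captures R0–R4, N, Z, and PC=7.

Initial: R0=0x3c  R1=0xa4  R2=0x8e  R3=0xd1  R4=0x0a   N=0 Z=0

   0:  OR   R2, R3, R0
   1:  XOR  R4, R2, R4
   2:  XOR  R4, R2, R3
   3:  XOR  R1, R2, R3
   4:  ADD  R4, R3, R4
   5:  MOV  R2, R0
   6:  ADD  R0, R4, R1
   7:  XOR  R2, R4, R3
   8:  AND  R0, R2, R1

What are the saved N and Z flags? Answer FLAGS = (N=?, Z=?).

after  0: R0=0x3c R1=0xa4 R2=0xfd R3=0xd1 R4=0x0a  N=1 Z=0
after  1: R0=0x3c R1=0xa4 R2=0xfd R3=0xd1 R4=0xf7  N=1 Z=0
after  2: R0=0x3c R1=0xa4 R2=0xfd R3=0xd1 R4=0x2c  N=0 Z=0
after  3: R0=0x3c R1=0x2c R2=0xfd R3=0xd1 R4=0x2c  N=0 Z=0
after  4: R0=0x3c R1=0x2c R2=0xfd R3=0xd1 R4=0xfd  N=1 Z=0
after  5: R0=0x3c R1=0x2c R2=0x3c R3=0xd1 R4=0xfd  N=1 Z=0
after  6: R0=0x29 R1=0x2c R2=0x3c R3=0xd1 R4=0xfd  N=0 Z=0
-- IRQ taken; context saved, return-PC = 7 --

FLAGS = (N=0, Z=0)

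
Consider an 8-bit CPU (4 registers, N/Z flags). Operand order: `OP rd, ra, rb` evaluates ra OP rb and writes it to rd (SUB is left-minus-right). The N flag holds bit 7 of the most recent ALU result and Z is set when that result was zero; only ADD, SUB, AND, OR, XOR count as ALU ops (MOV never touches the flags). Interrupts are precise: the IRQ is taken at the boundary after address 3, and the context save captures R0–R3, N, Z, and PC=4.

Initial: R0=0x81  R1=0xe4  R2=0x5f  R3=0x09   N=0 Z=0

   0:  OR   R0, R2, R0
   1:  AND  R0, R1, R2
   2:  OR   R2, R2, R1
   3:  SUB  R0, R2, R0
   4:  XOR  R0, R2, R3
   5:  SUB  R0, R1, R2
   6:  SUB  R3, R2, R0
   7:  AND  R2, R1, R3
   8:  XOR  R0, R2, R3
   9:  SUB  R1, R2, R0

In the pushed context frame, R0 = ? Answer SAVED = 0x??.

SAVED = 0xbb

after  0: R0=0xdf R1=0xe4 R2=0x5f R3=0x09  N=1 Z=0
after  1: R0=0x44 R1=0xe4 R2=0x5f R3=0x09  N=0 Z=0
after  2: R0=0x44 R1=0xe4 R2=0xff R3=0x09  N=1 Z=0
after  3: R0=0xbb R1=0xe4 R2=0xff R3=0x09  N=1 Z=0
-- IRQ taken; context saved, return-PC = 4 --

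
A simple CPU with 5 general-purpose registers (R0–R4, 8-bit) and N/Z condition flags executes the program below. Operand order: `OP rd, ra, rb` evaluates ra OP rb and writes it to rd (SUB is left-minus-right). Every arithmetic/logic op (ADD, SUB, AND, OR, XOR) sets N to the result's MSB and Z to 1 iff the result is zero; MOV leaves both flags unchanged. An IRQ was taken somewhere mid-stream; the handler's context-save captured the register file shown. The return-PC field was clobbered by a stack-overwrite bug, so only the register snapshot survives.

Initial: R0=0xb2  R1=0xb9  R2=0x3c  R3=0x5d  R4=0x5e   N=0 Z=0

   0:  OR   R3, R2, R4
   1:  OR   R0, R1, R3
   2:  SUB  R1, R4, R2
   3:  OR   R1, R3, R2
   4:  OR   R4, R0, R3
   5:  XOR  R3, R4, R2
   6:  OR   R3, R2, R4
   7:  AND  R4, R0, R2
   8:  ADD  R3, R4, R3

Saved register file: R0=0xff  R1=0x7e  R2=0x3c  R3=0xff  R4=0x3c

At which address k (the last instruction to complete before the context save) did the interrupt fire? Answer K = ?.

K = 7

after  0: R0=0xb2 R1=0xb9 R2=0x3c R3=0x7e R4=0x5e  N=0 Z=0
after  1: R0=0xff R1=0xb9 R2=0x3c R3=0x7e R4=0x5e  N=1 Z=0
after  2: R0=0xff R1=0x22 R2=0x3c R3=0x7e R4=0x5e  N=0 Z=0
after  3: R0=0xff R1=0x7e R2=0x3c R3=0x7e R4=0x5e  N=0 Z=0
after  4: R0=0xff R1=0x7e R2=0x3c R3=0x7e R4=0xff  N=1 Z=0
after  5: R0=0xff R1=0x7e R2=0x3c R3=0xc3 R4=0xff  N=1 Z=0
after  6: R0=0xff R1=0x7e R2=0x3c R3=0xff R4=0xff  N=1 Z=0
after  7: R0=0xff R1=0x7e R2=0x3c R3=0xff R4=0x3c  N=0 Z=0
-- IRQ taken; context saved, return-PC = 8 --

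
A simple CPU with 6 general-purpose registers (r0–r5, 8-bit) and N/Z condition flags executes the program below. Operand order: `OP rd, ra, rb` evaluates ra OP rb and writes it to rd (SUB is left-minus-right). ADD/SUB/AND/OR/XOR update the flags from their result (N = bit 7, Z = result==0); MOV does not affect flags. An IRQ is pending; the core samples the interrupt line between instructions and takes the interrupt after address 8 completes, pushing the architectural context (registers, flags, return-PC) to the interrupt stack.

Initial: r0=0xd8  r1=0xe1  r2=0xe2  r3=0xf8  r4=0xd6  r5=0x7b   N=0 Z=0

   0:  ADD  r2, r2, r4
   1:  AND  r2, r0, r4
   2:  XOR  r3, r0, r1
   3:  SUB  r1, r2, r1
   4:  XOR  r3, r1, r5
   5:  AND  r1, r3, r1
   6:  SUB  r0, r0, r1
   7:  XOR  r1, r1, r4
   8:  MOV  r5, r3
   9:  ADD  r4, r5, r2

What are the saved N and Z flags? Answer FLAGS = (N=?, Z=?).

after  0: r0=0xd8 r1=0xe1 r2=0xb8 r3=0xf8 r4=0xd6 r5=0x7b  N=1 Z=0
after  1: r0=0xd8 r1=0xe1 r2=0xd0 r3=0xf8 r4=0xd6 r5=0x7b  N=1 Z=0
after  2: r0=0xd8 r1=0xe1 r2=0xd0 r3=0x39 r4=0xd6 r5=0x7b  N=0 Z=0
after  3: r0=0xd8 r1=0xef r2=0xd0 r3=0x39 r4=0xd6 r5=0x7b  N=1 Z=0
after  4: r0=0xd8 r1=0xef r2=0xd0 r3=0x94 r4=0xd6 r5=0x7b  N=1 Z=0
after  5: r0=0xd8 r1=0x84 r2=0xd0 r3=0x94 r4=0xd6 r5=0x7b  N=1 Z=0
after  6: r0=0x54 r1=0x84 r2=0xd0 r3=0x94 r4=0xd6 r5=0x7b  N=0 Z=0
after  7: r0=0x54 r1=0x52 r2=0xd0 r3=0x94 r4=0xd6 r5=0x7b  N=0 Z=0
after  8: r0=0x54 r1=0x52 r2=0xd0 r3=0x94 r4=0xd6 r5=0x94  N=0 Z=0
-- IRQ taken; context saved, return-PC = 9 --

FLAGS = (N=0, Z=0)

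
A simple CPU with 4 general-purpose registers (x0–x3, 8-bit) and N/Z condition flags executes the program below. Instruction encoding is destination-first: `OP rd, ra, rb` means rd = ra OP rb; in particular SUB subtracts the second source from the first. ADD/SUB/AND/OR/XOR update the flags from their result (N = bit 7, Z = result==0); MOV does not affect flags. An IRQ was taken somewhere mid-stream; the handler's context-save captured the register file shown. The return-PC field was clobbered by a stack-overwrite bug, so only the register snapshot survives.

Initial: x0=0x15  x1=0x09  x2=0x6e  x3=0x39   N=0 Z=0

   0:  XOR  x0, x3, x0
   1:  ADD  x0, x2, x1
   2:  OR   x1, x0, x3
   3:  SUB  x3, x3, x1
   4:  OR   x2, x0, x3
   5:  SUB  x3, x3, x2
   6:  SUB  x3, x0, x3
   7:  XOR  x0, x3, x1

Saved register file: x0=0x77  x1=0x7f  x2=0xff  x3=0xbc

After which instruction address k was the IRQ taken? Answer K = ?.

K = 6

after  0: x0=0x2c x1=0x09 x2=0x6e x3=0x39  N=0 Z=0
after  1: x0=0x77 x1=0x09 x2=0x6e x3=0x39  N=0 Z=0
after  2: x0=0x77 x1=0x7f x2=0x6e x3=0x39  N=0 Z=0
after  3: x0=0x77 x1=0x7f x2=0x6e x3=0xba  N=1 Z=0
after  4: x0=0x77 x1=0x7f x2=0xff x3=0xba  N=1 Z=0
after  5: x0=0x77 x1=0x7f x2=0xff x3=0xbb  N=1 Z=0
after  6: x0=0x77 x1=0x7f x2=0xff x3=0xbc  N=1 Z=0
-- IRQ taken; context saved, return-PC = 7 --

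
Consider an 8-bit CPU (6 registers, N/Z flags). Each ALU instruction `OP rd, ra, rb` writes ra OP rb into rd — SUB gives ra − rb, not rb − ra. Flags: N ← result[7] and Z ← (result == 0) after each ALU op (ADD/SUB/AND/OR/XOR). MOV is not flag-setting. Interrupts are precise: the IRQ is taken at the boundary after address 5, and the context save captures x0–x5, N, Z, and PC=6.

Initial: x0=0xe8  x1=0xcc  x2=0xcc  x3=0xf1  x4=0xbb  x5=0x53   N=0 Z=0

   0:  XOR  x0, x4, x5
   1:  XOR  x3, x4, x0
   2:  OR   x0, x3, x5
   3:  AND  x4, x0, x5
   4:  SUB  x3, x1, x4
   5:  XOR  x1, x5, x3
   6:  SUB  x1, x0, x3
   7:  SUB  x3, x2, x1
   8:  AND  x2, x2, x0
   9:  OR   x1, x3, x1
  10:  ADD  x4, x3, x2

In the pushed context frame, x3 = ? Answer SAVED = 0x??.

after  0: x0=0xe8 x1=0xcc x2=0xcc x3=0xf1 x4=0xbb x5=0x53  N=1 Z=0
after  1: x0=0xe8 x1=0xcc x2=0xcc x3=0x53 x4=0xbb x5=0x53  N=0 Z=0
after  2: x0=0x53 x1=0xcc x2=0xcc x3=0x53 x4=0xbb x5=0x53  N=0 Z=0
after  3: x0=0x53 x1=0xcc x2=0xcc x3=0x53 x4=0x53 x5=0x53  N=0 Z=0
after  4: x0=0x53 x1=0xcc x2=0xcc x3=0x79 x4=0x53 x5=0x53  N=0 Z=0
after  5: x0=0x53 x1=0x2a x2=0xcc x3=0x79 x4=0x53 x5=0x53  N=0 Z=0
-- IRQ taken; context saved, return-PC = 6 --

SAVED = 0x79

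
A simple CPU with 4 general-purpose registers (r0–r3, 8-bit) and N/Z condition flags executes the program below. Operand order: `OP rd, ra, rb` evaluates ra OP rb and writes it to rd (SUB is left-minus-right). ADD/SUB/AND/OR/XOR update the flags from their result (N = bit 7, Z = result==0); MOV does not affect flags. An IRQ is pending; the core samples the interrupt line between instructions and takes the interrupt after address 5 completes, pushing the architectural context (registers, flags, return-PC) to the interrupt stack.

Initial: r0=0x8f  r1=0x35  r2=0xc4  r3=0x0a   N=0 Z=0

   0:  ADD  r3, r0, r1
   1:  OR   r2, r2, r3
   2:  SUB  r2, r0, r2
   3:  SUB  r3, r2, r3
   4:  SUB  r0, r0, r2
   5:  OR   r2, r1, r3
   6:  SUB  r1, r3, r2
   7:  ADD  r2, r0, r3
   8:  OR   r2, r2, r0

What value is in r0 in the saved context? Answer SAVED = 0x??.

after  0: r0=0x8f r1=0x35 r2=0xc4 r3=0xc4  N=1 Z=0
after  1: r0=0x8f r1=0x35 r2=0xc4 r3=0xc4  N=1 Z=0
after  2: r0=0x8f r1=0x35 r2=0xcb r3=0xc4  N=1 Z=0
after  3: r0=0x8f r1=0x35 r2=0xcb r3=0x07  N=0 Z=0
after  4: r0=0xc4 r1=0x35 r2=0xcb r3=0x07  N=1 Z=0
after  5: r0=0xc4 r1=0x35 r2=0x37 r3=0x07  N=0 Z=0
-- IRQ taken; context saved, return-PC = 6 --

SAVED = 0xc4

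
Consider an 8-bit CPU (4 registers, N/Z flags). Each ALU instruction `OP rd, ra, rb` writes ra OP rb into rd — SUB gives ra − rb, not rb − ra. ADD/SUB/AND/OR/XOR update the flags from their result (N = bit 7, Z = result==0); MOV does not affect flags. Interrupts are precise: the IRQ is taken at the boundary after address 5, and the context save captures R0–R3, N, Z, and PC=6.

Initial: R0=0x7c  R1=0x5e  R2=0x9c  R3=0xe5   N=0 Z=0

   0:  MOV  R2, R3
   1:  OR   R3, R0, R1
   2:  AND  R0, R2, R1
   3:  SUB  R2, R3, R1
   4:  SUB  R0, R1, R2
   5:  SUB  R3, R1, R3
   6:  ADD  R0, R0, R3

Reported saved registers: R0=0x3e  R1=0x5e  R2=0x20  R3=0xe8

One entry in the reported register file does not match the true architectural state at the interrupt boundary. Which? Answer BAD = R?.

after  0: R0=0x7c R1=0x5e R2=0xe5 R3=0xe5  N=0 Z=0
after  1: R0=0x7c R1=0x5e R2=0xe5 R3=0x7e  N=0 Z=0
after  2: R0=0x44 R1=0x5e R2=0xe5 R3=0x7e  N=0 Z=0
after  3: R0=0x44 R1=0x5e R2=0x20 R3=0x7e  N=0 Z=0
after  4: R0=0x3e R1=0x5e R2=0x20 R3=0x7e  N=0 Z=0
after  5: R0=0x3e R1=0x5e R2=0x20 R3=0xe0  N=1 Z=0
-- IRQ taken; context saved, return-PC = 6 --
mismatch: R3: reported 0xe8 vs actual 0xe0

BAD = R3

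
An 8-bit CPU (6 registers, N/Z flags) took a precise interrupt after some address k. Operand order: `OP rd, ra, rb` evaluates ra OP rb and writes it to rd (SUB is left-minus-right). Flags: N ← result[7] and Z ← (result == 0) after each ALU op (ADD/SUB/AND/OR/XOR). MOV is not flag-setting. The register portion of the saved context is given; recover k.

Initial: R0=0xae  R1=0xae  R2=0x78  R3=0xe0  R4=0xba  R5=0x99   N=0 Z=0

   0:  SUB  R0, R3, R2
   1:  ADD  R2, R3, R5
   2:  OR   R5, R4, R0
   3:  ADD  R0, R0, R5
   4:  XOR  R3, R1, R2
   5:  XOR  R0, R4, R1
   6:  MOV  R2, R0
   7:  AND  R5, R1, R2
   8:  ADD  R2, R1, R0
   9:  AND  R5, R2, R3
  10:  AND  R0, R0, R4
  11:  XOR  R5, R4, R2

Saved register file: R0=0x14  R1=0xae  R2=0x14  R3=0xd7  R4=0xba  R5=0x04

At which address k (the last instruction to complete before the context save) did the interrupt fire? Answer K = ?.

after  0: R0=0x68 R1=0xae R2=0x78 R3=0xe0 R4=0xba R5=0x99  N=0 Z=0
after  1: R0=0x68 R1=0xae R2=0x79 R3=0xe0 R4=0xba R5=0x99  N=0 Z=0
after  2: R0=0x68 R1=0xae R2=0x79 R3=0xe0 R4=0xba R5=0xfa  N=1 Z=0
after  3: R0=0x62 R1=0xae R2=0x79 R3=0xe0 R4=0xba R5=0xfa  N=0 Z=0
after  4: R0=0x62 R1=0xae R2=0x79 R3=0xd7 R4=0xba R5=0xfa  N=1 Z=0
after  5: R0=0x14 R1=0xae R2=0x79 R3=0xd7 R4=0xba R5=0xfa  N=0 Z=0
after  6: R0=0x14 R1=0xae R2=0x14 R3=0xd7 R4=0xba R5=0xfa  N=0 Z=0
after  7: R0=0x14 R1=0xae R2=0x14 R3=0xd7 R4=0xba R5=0x04  N=0 Z=0
-- IRQ taken; context saved, return-PC = 8 --

K = 7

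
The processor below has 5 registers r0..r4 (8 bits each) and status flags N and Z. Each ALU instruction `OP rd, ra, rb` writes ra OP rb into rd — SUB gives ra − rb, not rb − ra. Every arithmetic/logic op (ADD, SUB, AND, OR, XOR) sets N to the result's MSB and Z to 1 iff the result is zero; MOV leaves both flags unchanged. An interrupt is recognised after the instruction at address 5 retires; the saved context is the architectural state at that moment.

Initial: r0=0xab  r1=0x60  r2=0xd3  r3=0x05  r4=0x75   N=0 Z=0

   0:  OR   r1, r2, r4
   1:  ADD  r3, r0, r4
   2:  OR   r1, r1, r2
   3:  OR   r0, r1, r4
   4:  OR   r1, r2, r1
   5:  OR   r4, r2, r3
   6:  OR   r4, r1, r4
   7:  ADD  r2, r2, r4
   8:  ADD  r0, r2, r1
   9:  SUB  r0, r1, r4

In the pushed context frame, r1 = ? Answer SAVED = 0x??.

after  0: r0=0xab r1=0xf7 r2=0xd3 r3=0x05 r4=0x75  N=1 Z=0
after  1: r0=0xab r1=0xf7 r2=0xd3 r3=0x20 r4=0x75  N=0 Z=0
after  2: r0=0xab r1=0xf7 r2=0xd3 r3=0x20 r4=0x75  N=1 Z=0
after  3: r0=0xf7 r1=0xf7 r2=0xd3 r3=0x20 r4=0x75  N=1 Z=0
after  4: r0=0xf7 r1=0xf7 r2=0xd3 r3=0x20 r4=0x75  N=1 Z=0
after  5: r0=0xf7 r1=0xf7 r2=0xd3 r3=0x20 r4=0xf3  N=1 Z=0
-- IRQ taken; context saved, return-PC = 6 --

SAVED = 0xf7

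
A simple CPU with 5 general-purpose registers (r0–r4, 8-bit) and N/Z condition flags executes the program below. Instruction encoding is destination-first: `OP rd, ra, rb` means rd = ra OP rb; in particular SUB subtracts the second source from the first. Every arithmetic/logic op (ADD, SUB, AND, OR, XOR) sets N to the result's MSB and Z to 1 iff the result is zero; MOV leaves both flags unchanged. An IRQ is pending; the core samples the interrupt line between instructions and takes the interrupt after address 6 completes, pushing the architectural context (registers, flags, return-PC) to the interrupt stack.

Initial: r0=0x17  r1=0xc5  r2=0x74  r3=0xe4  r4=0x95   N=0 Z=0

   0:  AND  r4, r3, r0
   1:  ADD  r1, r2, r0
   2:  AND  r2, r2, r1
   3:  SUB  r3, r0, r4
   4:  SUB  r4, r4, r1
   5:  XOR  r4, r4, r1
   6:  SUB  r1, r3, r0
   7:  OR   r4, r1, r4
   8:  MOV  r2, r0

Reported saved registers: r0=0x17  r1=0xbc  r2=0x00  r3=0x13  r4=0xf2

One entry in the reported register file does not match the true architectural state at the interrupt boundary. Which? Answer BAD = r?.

after  0: r0=0x17 r1=0xc5 r2=0x74 r3=0xe4 r4=0x04  N=0 Z=0
after  1: r0=0x17 r1=0x8b r2=0x74 r3=0xe4 r4=0x04  N=1 Z=0
after  2: r0=0x17 r1=0x8b r2=0x00 r3=0xe4 r4=0x04  N=0 Z=1
after  3: r0=0x17 r1=0x8b r2=0x00 r3=0x13 r4=0x04  N=0 Z=0
after  4: r0=0x17 r1=0x8b r2=0x00 r3=0x13 r4=0x79  N=0 Z=0
after  5: r0=0x17 r1=0x8b r2=0x00 r3=0x13 r4=0xf2  N=1 Z=0
after  6: r0=0x17 r1=0xfc r2=0x00 r3=0x13 r4=0xf2  N=1 Z=0
-- IRQ taken; context saved, return-PC = 7 --
mismatch: r1: reported 0xbc vs actual 0xfc

BAD = r1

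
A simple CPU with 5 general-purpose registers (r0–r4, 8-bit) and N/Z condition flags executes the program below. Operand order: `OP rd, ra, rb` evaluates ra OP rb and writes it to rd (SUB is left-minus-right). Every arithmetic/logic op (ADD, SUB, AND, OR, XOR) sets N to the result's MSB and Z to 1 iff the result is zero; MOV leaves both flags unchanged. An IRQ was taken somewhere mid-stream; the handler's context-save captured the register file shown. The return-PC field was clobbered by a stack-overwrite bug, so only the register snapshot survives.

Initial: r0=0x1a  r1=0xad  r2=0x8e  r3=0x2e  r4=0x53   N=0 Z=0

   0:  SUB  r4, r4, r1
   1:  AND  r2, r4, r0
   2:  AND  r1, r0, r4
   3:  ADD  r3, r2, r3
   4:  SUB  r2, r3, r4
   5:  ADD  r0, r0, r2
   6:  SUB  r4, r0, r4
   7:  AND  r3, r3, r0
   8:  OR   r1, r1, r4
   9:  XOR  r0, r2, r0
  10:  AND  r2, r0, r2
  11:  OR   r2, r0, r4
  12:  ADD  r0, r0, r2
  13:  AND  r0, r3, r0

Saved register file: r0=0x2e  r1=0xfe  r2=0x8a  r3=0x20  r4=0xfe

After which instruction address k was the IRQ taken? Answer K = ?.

K = 9

after  0: r0=0x1a r1=0xad r2=0x8e r3=0x2e r4=0xa6  N=1 Z=0
after  1: r0=0x1a r1=0xad r2=0x02 r3=0x2e r4=0xa6  N=0 Z=0
after  2: r0=0x1a r1=0x02 r2=0x02 r3=0x2e r4=0xa6  N=0 Z=0
after  3: r0=0x1a r1=0x02 r2=0x02 r3=0x30 r4=0xa6  N=0 Z=0
after  4: r0=0x1a r1=0x02 r2=0x8a r3=0x30 r4=0xa6  N=1 Z=0
after  5: r0=0xa4 r1=0x02 r2=0x8a r3=0x30 r4=0xa6  N=1 Z=0
after  6: r0=0xa4 r1=0x02 r2=0x8a r3=0x30 r4=0xfe  N=1 Z=0
after  7: r0=0xa4 r1=0x02 r2=0x8a r3=0x20 r4=0xfe  N=0 Z=0
after  8: r0=0xa4 r1=0xfe r2=0x8a r3=0x20 r4=0xfe  N=1 Z=0
after  9: r0=0x2e r1=0xfe r2=0x8a r3=0x20 r4=0xfe  N=0 Z=0
-- IRQ taken; context saved, return-PC = 10 --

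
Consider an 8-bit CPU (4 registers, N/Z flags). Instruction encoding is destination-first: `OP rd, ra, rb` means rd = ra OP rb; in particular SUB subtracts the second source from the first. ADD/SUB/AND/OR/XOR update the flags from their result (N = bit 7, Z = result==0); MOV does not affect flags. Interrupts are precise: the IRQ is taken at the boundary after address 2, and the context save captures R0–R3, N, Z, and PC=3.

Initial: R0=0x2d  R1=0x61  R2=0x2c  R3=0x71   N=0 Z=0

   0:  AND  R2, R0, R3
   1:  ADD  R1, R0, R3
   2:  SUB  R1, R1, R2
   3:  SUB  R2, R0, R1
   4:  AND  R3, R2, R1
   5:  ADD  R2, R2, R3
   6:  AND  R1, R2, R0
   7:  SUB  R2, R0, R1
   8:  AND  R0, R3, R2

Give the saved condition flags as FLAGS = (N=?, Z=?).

FLAGS = (N=0, Z=0)

after  0: R0=0x2d R1=0x61 R2=0x21 R3=0x71  N=0 Z=0
after  1: R0=0x2d R1=0x9e R2=0x21 R3=0x71  N=1 Z=0
after  2: R0=0x2d R1=0x7d R2=0x21 R3=0x71  N=0 Z=0
-- IRQ taken; context saved, return-PC = 3 --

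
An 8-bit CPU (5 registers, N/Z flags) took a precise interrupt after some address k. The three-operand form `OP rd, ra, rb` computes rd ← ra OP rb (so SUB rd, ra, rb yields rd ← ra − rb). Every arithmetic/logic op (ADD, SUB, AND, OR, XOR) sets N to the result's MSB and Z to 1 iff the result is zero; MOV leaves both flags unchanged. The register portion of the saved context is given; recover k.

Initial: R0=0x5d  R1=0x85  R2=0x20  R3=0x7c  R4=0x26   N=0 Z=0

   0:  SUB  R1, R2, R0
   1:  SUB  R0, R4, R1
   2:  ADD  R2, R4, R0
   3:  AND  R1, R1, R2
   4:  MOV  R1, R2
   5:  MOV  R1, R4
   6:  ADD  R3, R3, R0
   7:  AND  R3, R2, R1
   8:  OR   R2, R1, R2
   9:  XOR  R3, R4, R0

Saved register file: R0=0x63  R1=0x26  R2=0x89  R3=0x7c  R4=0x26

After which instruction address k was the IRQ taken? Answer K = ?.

K = 5

after  0: R0=0x5d R1=0xc3 R2=0x20 R3=0x7c R4=0x26  N=1 Z=0
after  1: R0=0x63 R1=0xc3 R2=0x20 R3=0x7c R4=0x26  N=0 Z=0
after  2: R0=0x63 R1=0xc3 R2=0x89 R3=0x7c R4=0x26  N=1 Z=0
after  3: R0=0x63 R1=0x81 R2=0x89 R3=0x7c R4=0x26  N=1 Z=0
after  4: R0=0x63 R1=0x89 R2=0x89 R3=0x7c R4=0x26  N=1 Z=0
after  5: R0=0x63 R1=0x26 R2=0x89 R3=0x7c R4=0x26  N=1 Z=0
-- IRQ taken; context saved, return-PC = 6 --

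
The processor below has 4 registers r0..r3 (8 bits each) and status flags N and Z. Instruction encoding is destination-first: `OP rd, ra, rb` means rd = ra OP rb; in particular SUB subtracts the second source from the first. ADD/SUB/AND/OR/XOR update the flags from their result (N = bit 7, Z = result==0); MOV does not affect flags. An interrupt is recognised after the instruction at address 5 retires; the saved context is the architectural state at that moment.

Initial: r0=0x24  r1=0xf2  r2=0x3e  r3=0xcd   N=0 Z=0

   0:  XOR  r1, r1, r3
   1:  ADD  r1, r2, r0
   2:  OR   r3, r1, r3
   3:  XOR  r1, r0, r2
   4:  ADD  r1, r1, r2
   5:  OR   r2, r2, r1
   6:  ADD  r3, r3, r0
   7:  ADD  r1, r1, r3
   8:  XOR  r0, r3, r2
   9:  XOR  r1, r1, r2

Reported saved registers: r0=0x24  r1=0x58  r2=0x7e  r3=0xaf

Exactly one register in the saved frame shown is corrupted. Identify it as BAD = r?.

BAD = r3

after  0: r0=0x24 r1=0x3f r2=0x3e r3=0xcd  N=0 Z=0
after  1: r0=0x24 r1=0x62 r2=0x3e r3=0xcd  N=0 Z=0
after  2: r0=0x24 r1=0x62 r2=0x3e r3=0xef  N=1 Z=0
after  3: r0=0x24 r1=0x1a r2=0x3e r3=0xef  N=0 Z=0
after  4: r0=0x24 r1=0x58 r2=0x3e r3=0xef  N=0 Z=0
after  5: r0=0x24 r1=0x58 r2=0x7e r3=0xef  N=0 Z=0
-- IRQ taken; context saved, return-PC = 6 --
mismatch: r3: reported 0xaf vs actual 0xef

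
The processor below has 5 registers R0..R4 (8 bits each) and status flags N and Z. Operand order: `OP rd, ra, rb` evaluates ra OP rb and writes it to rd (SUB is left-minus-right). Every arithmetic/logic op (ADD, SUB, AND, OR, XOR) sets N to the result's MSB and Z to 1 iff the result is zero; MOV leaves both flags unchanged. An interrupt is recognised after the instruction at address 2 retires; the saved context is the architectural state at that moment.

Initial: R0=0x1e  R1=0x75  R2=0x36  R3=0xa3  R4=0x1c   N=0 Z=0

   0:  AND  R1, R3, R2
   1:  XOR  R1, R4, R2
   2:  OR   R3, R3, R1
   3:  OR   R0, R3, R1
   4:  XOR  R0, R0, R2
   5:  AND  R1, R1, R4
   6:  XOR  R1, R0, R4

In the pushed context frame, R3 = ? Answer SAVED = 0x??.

SAVED = 0xab

after  0: R0=0x1e R1=0x22 R2=0x36 R3=0xa3 R4=0x1c  N=0 Z=0
after  1: R0=0x1e R1=0x2a R2=0x36 R3=0xa3 R4=0x1c  N=0 Z=0
after  2: R0=0x1e R1=0x2a R2=0x36 R3=0xab R4=0x1c  N=1 Z=0
-- IRQ taken; context saved, return-PC = 3 --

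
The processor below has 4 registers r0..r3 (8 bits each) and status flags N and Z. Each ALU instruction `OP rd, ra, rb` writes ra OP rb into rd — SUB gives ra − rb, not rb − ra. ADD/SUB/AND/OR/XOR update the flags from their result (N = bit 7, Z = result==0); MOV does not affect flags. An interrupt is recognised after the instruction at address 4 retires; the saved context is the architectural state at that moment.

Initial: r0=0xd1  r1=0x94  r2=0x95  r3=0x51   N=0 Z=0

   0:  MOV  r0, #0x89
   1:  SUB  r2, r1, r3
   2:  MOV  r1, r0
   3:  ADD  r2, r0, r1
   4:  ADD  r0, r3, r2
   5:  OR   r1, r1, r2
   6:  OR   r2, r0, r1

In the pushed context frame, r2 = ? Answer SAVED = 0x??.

after  0: r0=0x89 r1=0x94 r2=0x95 r3=0x51  N=0 Z=0
after  1: r0=0x89 r1=0x94 r2=0x43 r3=0x51  N=0 Z=0
after  2: r0=0x89 r1=0x89 r2=0x43 r3=0x51  N=0 Z=0
after  3: r0=0x89 r1=0x89 r2=0x12 r3=0x51  N=0 Z=0
after  4: r0=0x63 r1=0x89 r2=0x12 r3=0x51  N=0 Z=0
-- IRQ taken; context saved, return-PC = 5 --

SAVED = 0x12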